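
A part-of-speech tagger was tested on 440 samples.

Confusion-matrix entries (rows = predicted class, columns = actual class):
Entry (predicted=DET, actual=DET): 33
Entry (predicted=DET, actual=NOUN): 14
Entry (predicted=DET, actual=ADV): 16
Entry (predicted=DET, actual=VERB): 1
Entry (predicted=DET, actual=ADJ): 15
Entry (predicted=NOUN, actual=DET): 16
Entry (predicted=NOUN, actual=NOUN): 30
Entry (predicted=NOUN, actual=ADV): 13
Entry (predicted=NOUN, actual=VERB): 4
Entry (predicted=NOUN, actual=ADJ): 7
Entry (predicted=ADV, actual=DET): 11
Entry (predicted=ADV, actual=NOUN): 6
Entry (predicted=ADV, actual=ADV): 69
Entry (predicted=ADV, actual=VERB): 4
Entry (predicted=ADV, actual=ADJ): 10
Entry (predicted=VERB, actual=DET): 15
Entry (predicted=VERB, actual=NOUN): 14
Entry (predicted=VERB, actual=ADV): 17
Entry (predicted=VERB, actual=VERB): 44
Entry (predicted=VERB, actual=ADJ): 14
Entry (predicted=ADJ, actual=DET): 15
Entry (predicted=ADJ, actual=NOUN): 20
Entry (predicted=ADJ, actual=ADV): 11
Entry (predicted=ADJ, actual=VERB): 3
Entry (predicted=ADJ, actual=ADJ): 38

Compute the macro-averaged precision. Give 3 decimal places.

0.479

Per-class precision (TP/(TP+FP)):
  DET: TP=33, FP=14+16+1+15=46 → 33/79 = 0.4177
  NOUN: TP=30, FP=16+13+4+7=40 → 30/70 = 0.4286
  ADV: TP=69, FP=11+6+4+10=31 → 69/100 = 0.6900
  VERB: TP=44, FP=15+14+17+14=60 → 44/104 = 0.4231
  ADJ: TP=38, FP=15+20+11+3=49 → 38/87 = 0.4368
Macro-precision = mean = (0.4177 + 0.4286 + 0.6900 + 0.4231 + 0.4368) / 5 = 0.479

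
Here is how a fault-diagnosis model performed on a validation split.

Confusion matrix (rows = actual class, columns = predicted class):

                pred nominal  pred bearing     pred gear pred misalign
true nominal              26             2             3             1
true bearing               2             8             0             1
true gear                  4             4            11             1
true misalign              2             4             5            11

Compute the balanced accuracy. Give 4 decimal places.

0.6474

Balanced accuracy = mean of per-class recall.
  nominal: recall = 26/32 = 0.81250
  bearing: recall = 8/11 = 0.72727
  gear: recall = 11/20 = 0.55000
  misalign: recall = 11/22 = 0.50000
Mean = (0.81250 + 0.72727 + 0.55000 + 0.50000) / 4 = 0.6474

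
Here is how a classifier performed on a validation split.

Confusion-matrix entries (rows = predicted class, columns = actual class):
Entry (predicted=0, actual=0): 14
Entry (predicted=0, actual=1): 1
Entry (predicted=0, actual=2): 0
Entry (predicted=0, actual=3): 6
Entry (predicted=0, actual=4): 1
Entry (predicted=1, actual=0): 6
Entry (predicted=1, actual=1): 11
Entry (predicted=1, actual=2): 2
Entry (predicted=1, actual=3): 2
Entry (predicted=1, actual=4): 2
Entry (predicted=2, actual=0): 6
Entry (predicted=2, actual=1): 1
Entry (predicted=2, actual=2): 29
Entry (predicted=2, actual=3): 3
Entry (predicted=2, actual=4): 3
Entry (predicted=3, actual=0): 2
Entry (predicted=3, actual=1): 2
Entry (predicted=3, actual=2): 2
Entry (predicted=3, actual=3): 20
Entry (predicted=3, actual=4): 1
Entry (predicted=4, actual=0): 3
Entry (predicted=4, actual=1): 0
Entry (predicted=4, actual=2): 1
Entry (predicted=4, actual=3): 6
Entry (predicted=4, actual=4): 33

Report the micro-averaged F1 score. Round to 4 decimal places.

0.6815

Micro-averaging pools counts across classes: ΣTP=107, ΣFP=50, ΣFN=50.
Micro-F1 score = 2·TP/(2·TP+FP+FN) on pooled counts = 0.6815 (equals overall accuracy in single-label multiclass).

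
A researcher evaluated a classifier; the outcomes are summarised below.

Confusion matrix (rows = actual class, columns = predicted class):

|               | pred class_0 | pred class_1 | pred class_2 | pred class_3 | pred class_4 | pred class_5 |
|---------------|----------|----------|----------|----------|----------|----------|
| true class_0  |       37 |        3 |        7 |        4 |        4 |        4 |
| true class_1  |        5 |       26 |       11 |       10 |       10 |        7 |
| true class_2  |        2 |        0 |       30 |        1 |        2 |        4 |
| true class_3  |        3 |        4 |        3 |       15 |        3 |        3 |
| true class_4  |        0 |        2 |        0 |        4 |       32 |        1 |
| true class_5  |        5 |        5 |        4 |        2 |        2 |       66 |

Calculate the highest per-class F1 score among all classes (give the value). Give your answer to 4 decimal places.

0.7811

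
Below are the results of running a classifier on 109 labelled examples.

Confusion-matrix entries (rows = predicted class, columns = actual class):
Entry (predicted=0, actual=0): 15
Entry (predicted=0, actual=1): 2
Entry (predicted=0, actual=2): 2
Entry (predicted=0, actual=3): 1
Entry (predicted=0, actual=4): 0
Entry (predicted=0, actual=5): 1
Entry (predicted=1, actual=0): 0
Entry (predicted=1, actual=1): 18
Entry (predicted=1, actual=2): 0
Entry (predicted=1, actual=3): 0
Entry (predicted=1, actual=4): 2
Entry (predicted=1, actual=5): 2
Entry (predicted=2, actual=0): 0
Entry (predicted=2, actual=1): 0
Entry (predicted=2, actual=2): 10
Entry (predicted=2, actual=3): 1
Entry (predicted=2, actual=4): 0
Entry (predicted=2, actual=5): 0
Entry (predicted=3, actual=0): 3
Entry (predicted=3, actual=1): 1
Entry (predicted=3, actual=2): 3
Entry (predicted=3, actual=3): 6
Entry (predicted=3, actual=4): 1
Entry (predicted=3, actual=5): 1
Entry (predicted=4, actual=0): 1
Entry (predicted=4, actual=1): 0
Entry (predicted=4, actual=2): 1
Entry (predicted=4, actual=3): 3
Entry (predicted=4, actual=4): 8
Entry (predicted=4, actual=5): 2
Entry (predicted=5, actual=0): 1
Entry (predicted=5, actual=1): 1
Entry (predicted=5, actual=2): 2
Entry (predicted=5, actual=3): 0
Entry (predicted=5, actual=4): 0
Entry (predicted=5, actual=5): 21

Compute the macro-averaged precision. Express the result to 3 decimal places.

0.702

Per-class precision (TP/(TP+FP)):
  0: TP=15, FP=2+2+1+0+1=6 → 15/21 = 0.7143
  1: TP=18, FP=0+0+0+2+2=4 → 18/22 = 0.8182
  2: TP=10, FP=0+0+1+0+0=1 → 10/11 = 0.9091
  3: TP=6, FP=3+1+3+1+1=9 → 6/15 = 0.4000
  4: TP=8, FP=1+0+1+3+2=7 → 8/15 = 0.5333
  5: TP=21, FP=1+1+2+0+0=4 → 21/25 = 0.8400
Macro-precision = mean = (0.7143 + 0.8182 + 0.9091 + 0.4000 + 0.5333 + 0.8400) / 6 = 0.702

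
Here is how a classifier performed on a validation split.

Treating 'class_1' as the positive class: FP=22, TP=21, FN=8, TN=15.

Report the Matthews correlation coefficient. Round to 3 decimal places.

MCC = (TP·TN − FP·FN) / √((TP+FP)(TP+FN)(TN+FP)(TN+FN))
Numerator = 21·15 − 22·8 = 139
Denominator = √(43·29·37·23) = √1061197 = 1030.1442
MCC = 139 / 1030.1442 = 0.135

0.135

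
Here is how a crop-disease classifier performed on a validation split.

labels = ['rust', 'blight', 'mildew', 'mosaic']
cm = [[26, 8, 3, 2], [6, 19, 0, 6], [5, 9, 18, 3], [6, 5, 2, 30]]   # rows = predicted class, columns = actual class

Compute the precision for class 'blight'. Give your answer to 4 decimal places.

One-vs-rest for 'blight': TP = diagonal; FP = other classes predicted 'blight'; FN = 'blight' predicted as other.
precision = TP/(TP+FP).
blight: TP=19, FP=6+0+6=12 → 19/31 = 0.61290

0.6129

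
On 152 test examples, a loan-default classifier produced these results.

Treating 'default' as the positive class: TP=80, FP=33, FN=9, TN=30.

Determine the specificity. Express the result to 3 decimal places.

0.476

Specificity = TN/(TN+FP) = 30/(30+33) = 0.476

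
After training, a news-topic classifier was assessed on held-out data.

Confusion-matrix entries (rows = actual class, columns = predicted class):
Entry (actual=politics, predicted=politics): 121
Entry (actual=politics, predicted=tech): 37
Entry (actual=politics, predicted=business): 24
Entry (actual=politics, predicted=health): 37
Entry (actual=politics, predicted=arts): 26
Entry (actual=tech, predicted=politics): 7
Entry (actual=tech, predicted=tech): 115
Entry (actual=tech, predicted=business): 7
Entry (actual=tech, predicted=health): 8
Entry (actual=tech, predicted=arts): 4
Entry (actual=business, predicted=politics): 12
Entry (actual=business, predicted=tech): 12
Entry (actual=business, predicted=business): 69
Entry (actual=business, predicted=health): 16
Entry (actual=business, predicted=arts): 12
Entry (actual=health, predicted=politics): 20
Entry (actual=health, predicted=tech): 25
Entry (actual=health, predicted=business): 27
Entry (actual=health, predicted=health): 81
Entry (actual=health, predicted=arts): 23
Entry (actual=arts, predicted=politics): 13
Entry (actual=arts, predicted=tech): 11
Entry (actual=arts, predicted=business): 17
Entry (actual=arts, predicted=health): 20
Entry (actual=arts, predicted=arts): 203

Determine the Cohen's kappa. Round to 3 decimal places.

Observed agreement pₒ = trace/N = 589/947 = 0.6220
Expected agreement pₑ = Σ (rowᵢ·colᵢ)/N² = (245·173 + 141·200 + 121·144 + 176·162 + 264·268)/947² = 0.2088
κ = (pₒ − pₑ)/(1 − pₑ) = (0.6220 − 0.2088)/(1 − 0.2088) = 0.522

0.522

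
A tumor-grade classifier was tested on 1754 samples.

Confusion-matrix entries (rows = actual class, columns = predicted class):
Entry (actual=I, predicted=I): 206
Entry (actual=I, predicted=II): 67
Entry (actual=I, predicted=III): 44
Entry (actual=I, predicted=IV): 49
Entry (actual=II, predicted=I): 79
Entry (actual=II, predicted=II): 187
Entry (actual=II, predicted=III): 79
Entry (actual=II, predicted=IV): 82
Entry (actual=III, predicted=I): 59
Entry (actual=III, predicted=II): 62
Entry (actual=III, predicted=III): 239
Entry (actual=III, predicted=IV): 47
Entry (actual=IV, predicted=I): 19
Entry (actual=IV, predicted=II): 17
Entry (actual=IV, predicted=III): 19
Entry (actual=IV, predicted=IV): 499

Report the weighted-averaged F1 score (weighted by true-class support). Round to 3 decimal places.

0.635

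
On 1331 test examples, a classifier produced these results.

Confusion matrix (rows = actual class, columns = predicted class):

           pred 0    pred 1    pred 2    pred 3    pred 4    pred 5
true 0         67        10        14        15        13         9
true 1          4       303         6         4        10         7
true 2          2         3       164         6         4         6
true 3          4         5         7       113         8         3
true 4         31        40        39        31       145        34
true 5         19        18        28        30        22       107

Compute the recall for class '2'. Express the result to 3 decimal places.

0.886

Take TP from the diagonal, FP from the rest of the '2' prediction marginal, FN from the rest of the '2' actual marginal.
recall = TP/(TP+FN).
2: TP=164, FN=2+3+6+4+6=21 → 164/185 = 0.8865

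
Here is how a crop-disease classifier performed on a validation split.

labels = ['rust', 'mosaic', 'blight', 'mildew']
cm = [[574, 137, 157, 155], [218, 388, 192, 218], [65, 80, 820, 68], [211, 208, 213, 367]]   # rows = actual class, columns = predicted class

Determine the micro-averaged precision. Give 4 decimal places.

0.5279

Micro-averaging pools counts across classes: ΣTP=2149, ΣFP=1922, ΣFN=1922.
Micro-precision = TP/(TP+FP) on pooled counts = 0.5279 (equals overall accuracy in single-label multiclass).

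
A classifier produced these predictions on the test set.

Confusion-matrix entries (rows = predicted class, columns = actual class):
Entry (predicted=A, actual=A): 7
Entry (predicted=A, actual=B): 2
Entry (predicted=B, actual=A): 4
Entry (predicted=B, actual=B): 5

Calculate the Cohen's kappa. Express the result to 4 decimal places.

0.3333

Observed agreement pₒ = trace/N = 12/18 = 0.66667
Expected agreement pₑ = Σ (rowᵢ·colᵢ)/N² = (11·9 + 7·9)/18² = 0.50000
κ = (pₒ − pₑ)/(1 − pₑ) = (0.66667 − 0.50000)/(1 − 0.50000) = 0.3333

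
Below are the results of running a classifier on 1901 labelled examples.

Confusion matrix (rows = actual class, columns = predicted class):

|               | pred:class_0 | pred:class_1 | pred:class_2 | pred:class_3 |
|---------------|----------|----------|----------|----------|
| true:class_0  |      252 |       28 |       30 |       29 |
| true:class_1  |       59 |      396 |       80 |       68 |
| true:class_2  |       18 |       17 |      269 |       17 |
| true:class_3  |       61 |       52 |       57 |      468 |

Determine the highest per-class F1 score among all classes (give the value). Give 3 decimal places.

0.767

Per-class F1 score (2·TP/(2·TP+FP+FN)):
  class_0: TP=252, FP=59+18+61=138, FN=28+30+29=87 → 504/729 = 0.6914
  class_1: TP=396, FP=28+17+52=97, FN=59+80+68=207 → 792/1096 = 0.7226
  class_2: TP=269, FP=30+80+57=167, FN=18+17+17=52 → 538/757 = 0.7107
  class_3: TP=468, FP=29+68+17=114, FN=61+52+57=170 → 936/1220 = 0.7672
Highest is class 'class_3' with F1 score = 0.767.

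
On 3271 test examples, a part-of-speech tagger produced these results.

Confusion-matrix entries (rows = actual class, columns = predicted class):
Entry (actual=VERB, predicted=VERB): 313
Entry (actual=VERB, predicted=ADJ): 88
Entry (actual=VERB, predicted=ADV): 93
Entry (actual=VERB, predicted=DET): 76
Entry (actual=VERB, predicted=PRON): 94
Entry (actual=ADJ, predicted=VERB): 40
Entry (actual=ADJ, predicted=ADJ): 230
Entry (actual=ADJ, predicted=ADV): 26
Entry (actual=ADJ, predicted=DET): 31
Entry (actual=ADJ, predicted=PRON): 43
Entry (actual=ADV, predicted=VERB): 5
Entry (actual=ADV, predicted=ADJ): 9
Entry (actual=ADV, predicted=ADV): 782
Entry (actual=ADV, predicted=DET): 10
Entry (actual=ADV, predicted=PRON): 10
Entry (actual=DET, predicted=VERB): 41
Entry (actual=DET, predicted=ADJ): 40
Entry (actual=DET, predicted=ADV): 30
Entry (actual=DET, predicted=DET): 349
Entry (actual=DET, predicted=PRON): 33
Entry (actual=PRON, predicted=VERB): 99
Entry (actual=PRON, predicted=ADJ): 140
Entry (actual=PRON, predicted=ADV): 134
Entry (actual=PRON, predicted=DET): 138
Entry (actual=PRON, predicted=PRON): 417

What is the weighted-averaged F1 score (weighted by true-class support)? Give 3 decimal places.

Per-class F1 score (2·TP/(2·TP+FP+FN)):
  VERB: TP=313, FP=40+5+41+99=185, FN=88+93+76+94=351 → 626/1162 = 0.5387
  ADJ: TP=230, FP=88+9+40+140=277, FN=40+26+31+43=140 → 460/877 = 0.5245
  ADV: TP=782, FP=93+26+30+134=283, FN=5+9+10+10=34 → 1564/1881 = 0.8315
  DET: TP=349, FP=76+31+10+138=255, FN=41+40+30+33=144 → 698/1097 = 0.6363
  PRON: TP=417, FP=94+43+10+33=180, FN=99+140+134+138=511 → 834/1525 = 0.5469
Weighted-F1 score = Σ (supportᵢ/N)·F1 scoreᵢ with N=3271: (664/3271)·0.5387 + (370/3271)·0.5245 + (816/3271)·0.8315 + (493/3271)·0.6363 + (928/3271)·0.5469 = 0.627

0.627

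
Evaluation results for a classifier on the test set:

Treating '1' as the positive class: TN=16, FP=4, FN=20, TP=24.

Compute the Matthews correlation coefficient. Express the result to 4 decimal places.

0.3228

MCC = (TP·TN − FP·FN) / √((TP+FP)(TP+FN)(TN+FP)(TN+FN))
Numerator = 24·16 − 4·20 = 304
Denominator = √(28·44·20·36) = √887040 = 941.8280
MCC = 304 / 941.8280 = 0.3228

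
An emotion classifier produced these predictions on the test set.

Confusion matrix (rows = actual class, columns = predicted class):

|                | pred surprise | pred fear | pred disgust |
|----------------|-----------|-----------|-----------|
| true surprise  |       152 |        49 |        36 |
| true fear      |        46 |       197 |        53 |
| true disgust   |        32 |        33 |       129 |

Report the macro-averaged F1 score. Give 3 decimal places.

0.654

Per-class F1 score (2·TP/(2·TP+FP+FN)):
  surprise: TP=152, FP=46+32=78, FN=49+36=85 → 304/467 = 0.6510
  fear: TP=197, FP=49+33=82, FN=46+53=99 → 394/575 = 0.6852
  disgust: TP=129, FP=36+53=89, FN=32+33=65 → 258/412 = 0.6262
Macro-F1 score = mean = (0.6510 + 0.6852 + 0.6262) / 3 = 0.654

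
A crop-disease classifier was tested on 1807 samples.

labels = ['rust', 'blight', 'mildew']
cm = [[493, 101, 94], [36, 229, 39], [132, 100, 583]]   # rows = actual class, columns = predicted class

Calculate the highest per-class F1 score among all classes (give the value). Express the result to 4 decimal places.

0.7616

Per-class F1 score (2·TP/(2·TP+FP+FN)):
  rust: TP=493, FP=36+132=168, FN=101+94=195 → 986/1349 = 0.73091
  blight: TP=229, FP=101+100=201, FN=36+39=75 → 458/734 = 0.62398
  mildew: TP=583, FP=94+39=133, FN=132+100=232 → 1166/1531 = 0.76159
Highest is class 'mildew' with F1 score = 0.7616.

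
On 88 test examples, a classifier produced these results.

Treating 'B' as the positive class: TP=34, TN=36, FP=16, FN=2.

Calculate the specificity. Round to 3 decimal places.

Specificity = TN/(TN+FP) = 36/(36+16) = 0.692

0.692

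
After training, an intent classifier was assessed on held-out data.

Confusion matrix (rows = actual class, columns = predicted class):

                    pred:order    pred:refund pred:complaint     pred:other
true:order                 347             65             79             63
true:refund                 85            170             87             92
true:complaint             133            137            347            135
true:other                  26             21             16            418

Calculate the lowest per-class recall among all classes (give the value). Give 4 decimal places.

0.3917

Per-class recall (TP/(TP+FN)):
  order: TP=347, FN=65+79+63=207 → 347/554 = 0.62635
  refund: TP=170, FN=85+87+92=264 → 170/434 = 0.39171
  complaint: TP=347, FN=133+137+135=405 → 347/752 = 0.46144
  other: TP=418, FN=26+21+16=63 → 418/481 = 0.86902
Lowest is class 'refund' with recall = 0.3917.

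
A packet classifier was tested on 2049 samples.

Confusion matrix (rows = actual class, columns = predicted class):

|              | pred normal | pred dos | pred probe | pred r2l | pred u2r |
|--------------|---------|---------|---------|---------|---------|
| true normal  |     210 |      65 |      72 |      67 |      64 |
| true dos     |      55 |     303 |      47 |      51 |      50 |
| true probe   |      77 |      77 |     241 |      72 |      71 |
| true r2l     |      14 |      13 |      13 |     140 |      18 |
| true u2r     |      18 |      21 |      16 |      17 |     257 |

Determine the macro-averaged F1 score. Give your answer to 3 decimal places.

0.559

Per-class F1 score (2·TP/(2·TP+FP+FN)):
  normal: TP=210, FP=55+77+14+18=164, FN=65+72+67+64=268 → 420/852 = 0.4930
  dos: TP=303, FP=65+77+13+21=176, FN=55+47+51+50=203 → 606/985 = 0.6152
  probe: TP=241, FP=72+47+13+16=148, FN=77+77+72+71=297 → 482/927 = 0.5200
  r2l: TP=140, FP=67+51+72+17=207, FN=14+13+13+18=58 → 280/545 = 0.5138
  u2r: TP=257, FP=64+50+71+18=203, FN=18+21+16+17=72 → 514/789 = 0.6515
Macro-F1 score = mean = (0.4930 + 0.6152 + 0.5200 + 0.5138 + 0.6515) / 5 = 0.559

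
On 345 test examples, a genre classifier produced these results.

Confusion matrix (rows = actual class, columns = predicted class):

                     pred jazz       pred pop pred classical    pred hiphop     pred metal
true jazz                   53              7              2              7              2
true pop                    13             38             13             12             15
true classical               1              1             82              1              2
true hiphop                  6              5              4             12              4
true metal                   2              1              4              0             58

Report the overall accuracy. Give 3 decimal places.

0.704

Accuracy = trace / total = (53+38+82+12+58=243) / 345 = 243/345 = 0.704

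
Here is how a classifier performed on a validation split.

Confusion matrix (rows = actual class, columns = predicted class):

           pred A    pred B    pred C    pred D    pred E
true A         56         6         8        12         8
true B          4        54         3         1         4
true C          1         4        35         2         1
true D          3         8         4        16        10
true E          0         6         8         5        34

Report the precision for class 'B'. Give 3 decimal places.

Take TP from the diagonal, FP from the rest of the 'B' prediction marginal, FN from the rest of the 'B' actual marginal.
precision = TP/(TP+FP).
B: TP=54, FP=6+4+8+6=24 → 54/78 = 0.6923

0.692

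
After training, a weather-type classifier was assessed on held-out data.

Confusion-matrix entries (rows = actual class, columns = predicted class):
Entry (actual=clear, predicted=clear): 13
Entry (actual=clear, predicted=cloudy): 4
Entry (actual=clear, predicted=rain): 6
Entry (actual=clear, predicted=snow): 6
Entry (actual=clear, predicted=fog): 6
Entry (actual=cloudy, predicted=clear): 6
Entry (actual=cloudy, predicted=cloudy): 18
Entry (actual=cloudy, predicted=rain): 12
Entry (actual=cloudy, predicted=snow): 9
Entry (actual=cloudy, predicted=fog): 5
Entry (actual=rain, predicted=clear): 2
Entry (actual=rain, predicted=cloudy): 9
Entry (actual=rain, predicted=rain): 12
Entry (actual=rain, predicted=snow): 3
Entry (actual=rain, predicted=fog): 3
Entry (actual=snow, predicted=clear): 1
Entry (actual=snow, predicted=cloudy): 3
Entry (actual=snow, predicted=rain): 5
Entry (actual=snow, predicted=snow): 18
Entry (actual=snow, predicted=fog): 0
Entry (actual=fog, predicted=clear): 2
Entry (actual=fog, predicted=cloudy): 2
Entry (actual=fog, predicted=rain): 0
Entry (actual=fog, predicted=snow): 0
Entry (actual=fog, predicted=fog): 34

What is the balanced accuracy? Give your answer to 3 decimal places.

Balanced accuracy = mean of per-class recall.
  clear: recall = 13/35 = 0.3714
  cloudy: recall = 18/50 = 0.3600
  rain: recall = 12/29 = 0.4138
  snow: recall = 18/27 = 0.6667
  fog: recall = 34/38 = 0.8947
Mean = (0.3714 + 0.3600 + 0.4138 + 0.6667 + 0.8947) / 5 = 0.541

0.541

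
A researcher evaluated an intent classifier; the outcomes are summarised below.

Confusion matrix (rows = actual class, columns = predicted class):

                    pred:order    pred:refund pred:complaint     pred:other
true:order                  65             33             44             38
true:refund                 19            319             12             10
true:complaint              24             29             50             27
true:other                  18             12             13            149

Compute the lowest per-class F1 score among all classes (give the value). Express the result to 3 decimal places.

0.402

Per-class F1 score (2·TP/(2·TP+FP+FN)):
  order: TP=65, FP=19+24+18=61, FN=33+44+38=115 → 130/306 = 0.4248
  refund: TP=319, FP=33+29+12=74, FN=19+12+10=41 → 638/753 = 0.8473
  complaint: TP=50, FP=44+12+13=69, FN=24+29+27=80 → 100/249 = 0.4016
  other: TP=149, FP=38+10+27=75, FN=18+12+13=43 → 298/416 = 0.7163
Lowest is class 'complaint' with F1 score = 0.402.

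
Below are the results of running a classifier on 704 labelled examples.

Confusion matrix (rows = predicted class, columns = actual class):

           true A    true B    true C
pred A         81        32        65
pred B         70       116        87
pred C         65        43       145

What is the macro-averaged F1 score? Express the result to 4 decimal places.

Per-class F1 score (2·TP/(2·TP+FP+FN)):
  A: TP=81, FP=32+65=97, FN=70+65=135 → 162/394 = 0.41117
  B: TP=116, FP=70+87=157, FN=32+43=75 → 232/464 = 0.50000
  C: TP=145, FP=65+43=108, FN=65+87=152 → 290/550 = 0.52727
Macro-F1 score = mean = (0.41117 + 0.50000 + 0.52727) / 3 = 0.4795

0.4795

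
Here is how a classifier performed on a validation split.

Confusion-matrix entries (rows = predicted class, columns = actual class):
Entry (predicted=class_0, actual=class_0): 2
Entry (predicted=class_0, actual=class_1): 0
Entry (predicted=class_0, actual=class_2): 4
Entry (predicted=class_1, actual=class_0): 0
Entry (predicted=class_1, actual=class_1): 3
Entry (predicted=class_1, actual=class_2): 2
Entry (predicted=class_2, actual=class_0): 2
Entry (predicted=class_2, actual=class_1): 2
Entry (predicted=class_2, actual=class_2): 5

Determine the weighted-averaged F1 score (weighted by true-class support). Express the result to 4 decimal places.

Per-class F1 score (2·TP/(2·TP+FP+FN)):
  class_0: TP=2, FP=0+4=4, FN=0+2=2 → 4/10 = 0.40000
  class_1: TP=3, FP=0+2=2, FN=0+2=2 → 6/10 = 0.60000
  class_2: TP=5, FP=2+2=4, FN=4+2=6 → 10/20 = 0.50000
Weighted-F1 score = Σ (supportᵢ/N)·F1 scoreᵢ with N=20: (4/20)·0.40000 + (5/20)·0.60000 + (11/20)·0.50000 = 0.5050

0.5050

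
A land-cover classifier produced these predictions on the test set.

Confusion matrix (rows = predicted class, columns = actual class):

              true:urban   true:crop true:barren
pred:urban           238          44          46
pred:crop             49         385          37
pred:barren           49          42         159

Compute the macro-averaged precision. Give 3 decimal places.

Per-class precision (TP/(TP+FP)):
  urban: TP=238, FP=44+46=90 → 238/328 = 0.7256
  crop: TP=385, FP=49+37=86 → 385/471 = 0.8174
  barren: TP=159, FP=49+42=91 → 159/250 = 0.6360
Macro-precision = mean = (0.7256 + 0.8174 + 0.6360) / 3 = 0.726

0.726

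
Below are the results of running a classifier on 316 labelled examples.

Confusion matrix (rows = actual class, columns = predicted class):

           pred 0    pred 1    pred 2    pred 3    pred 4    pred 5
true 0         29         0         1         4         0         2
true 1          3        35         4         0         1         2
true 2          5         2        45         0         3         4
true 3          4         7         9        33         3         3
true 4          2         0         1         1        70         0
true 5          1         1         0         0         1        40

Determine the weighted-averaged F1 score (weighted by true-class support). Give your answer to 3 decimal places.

0.793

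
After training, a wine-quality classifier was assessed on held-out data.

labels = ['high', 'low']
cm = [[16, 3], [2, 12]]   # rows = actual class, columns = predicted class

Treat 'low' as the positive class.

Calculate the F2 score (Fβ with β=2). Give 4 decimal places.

0.8451

Fβ = (1+β²)·TP / ((1+β²)·TP + β²·FN + FP), with β²=4
= 5·12 / (5·12 + 4·2 + 3) = 0.8451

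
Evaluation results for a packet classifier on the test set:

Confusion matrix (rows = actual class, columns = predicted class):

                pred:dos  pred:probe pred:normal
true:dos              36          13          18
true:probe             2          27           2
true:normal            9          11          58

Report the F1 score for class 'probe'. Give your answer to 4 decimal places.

Treat 'probe' as positive and all other classes as negative.
F1 score = 2·TP/(2·TP+FP+FN).
probe: TP=27, FP=13+11=24, FN=2+2=4 → 54/82 = 0.65854

0.6585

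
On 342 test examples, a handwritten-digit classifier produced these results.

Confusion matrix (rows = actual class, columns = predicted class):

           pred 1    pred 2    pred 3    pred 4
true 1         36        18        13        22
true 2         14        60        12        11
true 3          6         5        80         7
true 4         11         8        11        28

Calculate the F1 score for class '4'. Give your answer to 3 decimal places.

Take TP from the diagonal, FP from the rest of the '4' prediction marginal, FN from the rest of the '4' actual marginal.
F1 score = 2·TP/(2·TP+FP+FN).
4: TP=28, FP=22+11+7=40, FN=11+8+11=30 → 56/126 = 0.4444

0.444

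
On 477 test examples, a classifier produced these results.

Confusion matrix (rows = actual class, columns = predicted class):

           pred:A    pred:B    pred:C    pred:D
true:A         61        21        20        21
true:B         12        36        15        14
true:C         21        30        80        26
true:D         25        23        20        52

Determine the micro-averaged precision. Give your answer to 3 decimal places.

0.480

Micro-averaging pools counts across classes: ΣTP=229, ΣFP=248, ΣFN=248.
Micro-precision = TP/(TP+FP) on pooled counts = 0.480 (equals overall accuracy in single-label multiclass).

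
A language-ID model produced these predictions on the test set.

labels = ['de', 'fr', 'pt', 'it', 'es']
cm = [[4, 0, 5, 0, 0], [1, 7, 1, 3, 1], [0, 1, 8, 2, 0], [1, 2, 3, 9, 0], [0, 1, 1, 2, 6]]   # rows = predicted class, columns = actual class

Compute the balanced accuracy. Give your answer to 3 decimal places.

0.633

Balanced accuracy = mean of per-class recall.
  de: recall = 4/6 = 0.6667
  fr: recall = 7/11 = 0.6364
  pt: recall = 8/18 = 0.4444
  it: recall = 9/16 = 0.5625
  es: recall = 6/7 = 0.8571
Mean = (0.6667 + 0.6364 + 0.4444 + 0.5625 + 0.8571) / 5 = 0.633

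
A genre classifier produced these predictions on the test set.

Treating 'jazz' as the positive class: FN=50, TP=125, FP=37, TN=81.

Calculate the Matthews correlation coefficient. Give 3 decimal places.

0.395

MCC = (TP·TN − FP·FN) / √((TP+FP)(TP+FN)(TN+FP)(TN+FN))
Numerator = 125·81 − 37·50 = 8275
Denominator = √(162·175·118·131) = √438234300 = 20934.0464
MCC = 8275 / 20934.0464 = 0.395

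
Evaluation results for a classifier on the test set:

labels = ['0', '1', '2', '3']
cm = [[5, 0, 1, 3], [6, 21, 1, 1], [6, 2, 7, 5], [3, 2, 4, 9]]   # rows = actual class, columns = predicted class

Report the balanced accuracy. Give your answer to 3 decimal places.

0.532

Balanced accuracy = mean of per-class recall.
  0: recall = 5/9 = 0.5556
  1: recall = 21/29 = 0.7241
  2: recall = 7/20 = 0.3500
  3: recall = 9/18 = 0.5000
Mean = (0.5556 + 0.7241 + 0.3500 + 0.5000) / 4 = 0.532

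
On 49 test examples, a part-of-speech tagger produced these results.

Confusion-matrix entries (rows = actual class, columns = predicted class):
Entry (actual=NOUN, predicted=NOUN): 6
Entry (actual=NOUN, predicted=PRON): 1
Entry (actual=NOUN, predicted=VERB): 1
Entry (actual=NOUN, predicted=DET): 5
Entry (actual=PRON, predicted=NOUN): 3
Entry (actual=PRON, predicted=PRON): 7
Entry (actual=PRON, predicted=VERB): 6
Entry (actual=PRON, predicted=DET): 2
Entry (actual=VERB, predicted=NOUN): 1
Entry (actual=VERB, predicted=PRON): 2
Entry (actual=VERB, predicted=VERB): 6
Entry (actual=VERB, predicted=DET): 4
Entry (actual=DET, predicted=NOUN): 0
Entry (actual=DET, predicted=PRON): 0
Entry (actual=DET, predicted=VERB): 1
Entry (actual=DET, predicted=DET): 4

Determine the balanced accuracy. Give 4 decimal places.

Balanced accuracy = mean of per-class recall.
  NOUN: recall = 6/13 = 0.46154
  PRON: recall = 7/18 = 0.38889
  VERB: recall = 6/13 = 0.46154
  DET: recall = 4/5 = 0.80000
Mean = (0.46154 + 0.38889 + 0.46154 + 0.80000) / 4 = 0.5280

0.5280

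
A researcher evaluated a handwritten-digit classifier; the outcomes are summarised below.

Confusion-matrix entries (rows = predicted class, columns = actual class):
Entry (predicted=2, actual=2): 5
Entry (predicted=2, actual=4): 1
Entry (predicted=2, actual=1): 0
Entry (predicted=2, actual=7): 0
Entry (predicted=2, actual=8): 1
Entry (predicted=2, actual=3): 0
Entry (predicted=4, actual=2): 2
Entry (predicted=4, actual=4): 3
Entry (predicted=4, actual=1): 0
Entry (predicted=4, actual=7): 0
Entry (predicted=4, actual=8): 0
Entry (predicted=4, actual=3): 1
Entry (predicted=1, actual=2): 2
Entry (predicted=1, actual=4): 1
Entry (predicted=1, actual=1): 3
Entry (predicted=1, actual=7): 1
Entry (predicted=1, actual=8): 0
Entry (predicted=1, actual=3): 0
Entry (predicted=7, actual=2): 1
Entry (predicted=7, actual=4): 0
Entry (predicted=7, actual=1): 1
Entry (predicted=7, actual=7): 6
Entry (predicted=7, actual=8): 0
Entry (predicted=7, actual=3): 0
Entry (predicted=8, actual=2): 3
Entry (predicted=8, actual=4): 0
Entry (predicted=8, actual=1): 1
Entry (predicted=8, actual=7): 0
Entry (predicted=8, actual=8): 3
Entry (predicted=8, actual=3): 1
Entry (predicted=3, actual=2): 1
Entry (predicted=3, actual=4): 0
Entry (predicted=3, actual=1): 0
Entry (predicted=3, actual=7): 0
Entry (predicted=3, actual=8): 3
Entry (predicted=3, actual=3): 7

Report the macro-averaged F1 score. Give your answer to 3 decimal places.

Per-class F1 score (2·TP/(2·TP+FP+FN)):
  2: TP=5, FP=1+0+0+1+0=2, FN=2+2+1+3+1=9 → 10/21 = 0.4762
  4: TP=3, FP=2+0+0+0+1=3, FN=1+1+0+0+0=2 → 6/11 = 0.5455
  1: TP=3, FP=2+1+1+0+0=4, FN=0+0+1+1+0=2 → 6/12 = 0.5000
  7: TP=6, FP=1+0+1+0+0=2, FN=0+0+1+0+0=1 → 12/15 = 0.8000
  8: TP=3, FP=3+0+1+0+1=5, FN=1+0+0+0+3=4 → 6/15 = 0.4000
  3: TP=7, FP=1+0+0+0+3=4, FN=0+1+0+0+1=2 → 14/20 = 0.7000
Macro-F1 score = mean = (0.4762 + 0.5455 + 0.5000 + 0.8000 + 0.4000 + 0.7000) / 6 = 0.570

0.570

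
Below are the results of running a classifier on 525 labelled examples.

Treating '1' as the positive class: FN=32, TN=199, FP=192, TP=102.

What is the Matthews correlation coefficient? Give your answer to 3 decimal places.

0.237

MCC = (TP·TN − FP·FN) / √((TP+FP)(TP+FN)(TN+FP)(TN+FN))
Numerator = 102·199 − 192·32 = 14154
Denominator = √(294·134·391·231) = √3558286116 = 59651.3715
MCC = 14154 / 59651.3715 = 0.237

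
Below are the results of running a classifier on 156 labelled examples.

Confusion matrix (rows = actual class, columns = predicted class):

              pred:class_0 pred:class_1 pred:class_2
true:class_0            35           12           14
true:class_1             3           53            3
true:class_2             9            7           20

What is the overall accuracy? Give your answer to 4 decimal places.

Accuracy = trace / total = (35+53+20=108) / 156 = 108/156 = 0.6923

0.6923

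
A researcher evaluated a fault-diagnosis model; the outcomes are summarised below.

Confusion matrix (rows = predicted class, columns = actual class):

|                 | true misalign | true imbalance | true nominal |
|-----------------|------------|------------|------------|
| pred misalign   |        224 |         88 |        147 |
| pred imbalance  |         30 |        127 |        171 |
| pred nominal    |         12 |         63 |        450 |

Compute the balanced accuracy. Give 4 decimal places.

0.6283

Balanced accuracy = mean of per-class recall.
  misalign: recall = 224/266 = 0.84211
  imbalance: recall = 127/278 = 0.45683
  nominal: recall = 450/768 = 0.58594
Mean = (0.84211 + 0.45683 + 0.58594) / 3 = 0.6283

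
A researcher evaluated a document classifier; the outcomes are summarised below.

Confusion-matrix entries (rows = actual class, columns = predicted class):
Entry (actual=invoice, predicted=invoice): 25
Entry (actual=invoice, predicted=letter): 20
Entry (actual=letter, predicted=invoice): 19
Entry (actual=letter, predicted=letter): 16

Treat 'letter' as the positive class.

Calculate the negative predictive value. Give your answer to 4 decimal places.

NPV = TN/(TN+FN) = 25/(25+19) = 0.5682

0.5682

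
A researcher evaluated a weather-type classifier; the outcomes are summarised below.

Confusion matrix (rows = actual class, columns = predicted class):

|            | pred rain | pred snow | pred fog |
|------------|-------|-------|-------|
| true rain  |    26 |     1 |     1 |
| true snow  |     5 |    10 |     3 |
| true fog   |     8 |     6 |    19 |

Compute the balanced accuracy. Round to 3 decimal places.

0.687

Balanced accuracy = mean of per-class recall.
  rain: recall = 26/28 = 0.9286
  snow: recall = 10/18 = 0.5556
  fog: recall = 19/33 = 0.5758
Mean = (0.9286 + 0.5556 + 0.5758) / 3 = 0.687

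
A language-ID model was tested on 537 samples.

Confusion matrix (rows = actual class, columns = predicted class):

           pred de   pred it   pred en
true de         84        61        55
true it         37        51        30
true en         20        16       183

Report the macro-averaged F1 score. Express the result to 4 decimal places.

Per-class F1 score (2·TP/(2·TP+FP+FN)):
  de: TP=84, FP=37+20=57, FN=61+55=116 → 168/341 = 0.49267
  it: TP=51, FP=61+16=77, FN=37+30=67 → 102/246 = 0.41463
  en: TP=183, FP=55+30=85, FN=20+16=36 → 366/487 = 0.75154
Macro-F1 score = mean = (0.49267 + 0.41463 + 0.75154) / 3 = 0.5529

0.5529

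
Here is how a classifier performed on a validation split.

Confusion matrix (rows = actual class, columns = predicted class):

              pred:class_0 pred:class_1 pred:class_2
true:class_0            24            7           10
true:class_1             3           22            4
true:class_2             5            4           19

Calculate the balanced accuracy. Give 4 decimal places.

0.6742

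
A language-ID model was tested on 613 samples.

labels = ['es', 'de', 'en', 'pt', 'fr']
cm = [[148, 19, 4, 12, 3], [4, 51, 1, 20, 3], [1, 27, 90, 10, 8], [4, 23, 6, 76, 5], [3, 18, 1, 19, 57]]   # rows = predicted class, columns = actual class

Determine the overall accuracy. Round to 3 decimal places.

Accuracy = trace / total = (148+51+90+76+57=422) / 613 = 422/613 = 0.688

0.688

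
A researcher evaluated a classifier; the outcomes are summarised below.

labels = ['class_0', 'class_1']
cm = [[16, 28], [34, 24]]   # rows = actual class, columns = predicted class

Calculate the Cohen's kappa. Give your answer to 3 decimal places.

Observed agreement pₒ = trace/N = 40/102 = 0.3922
Expected agreement pₑ = Σ (rowᵢ·colᵢ)/N² = (44·50 + 58·52)/102² = 0.5013
κ = (pₒ − pₑ)/(1 − pₑ) = (0.3922 − 0.5013)/(1 − 0.5013) = -0.219

-0.219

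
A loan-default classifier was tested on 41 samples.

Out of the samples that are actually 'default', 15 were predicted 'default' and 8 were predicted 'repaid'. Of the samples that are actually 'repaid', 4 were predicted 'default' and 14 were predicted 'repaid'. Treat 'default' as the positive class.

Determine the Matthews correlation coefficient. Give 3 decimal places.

0.428

MCC = (TP·TN − FP·FN) / √((TP+FP)(TP+FN)(TN+FP)(TN+FN))
Numerator = 15·14 − 4·8 = 178
Denominator = √(19·23·18·22) = √173052 = 415.9952
MCC = 178 / 415.9952 = 0.428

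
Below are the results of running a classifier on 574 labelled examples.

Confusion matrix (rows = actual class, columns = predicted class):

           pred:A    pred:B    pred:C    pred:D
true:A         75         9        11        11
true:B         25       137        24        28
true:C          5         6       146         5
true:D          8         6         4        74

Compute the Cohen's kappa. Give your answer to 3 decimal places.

Observed agreement pₒ = trace/N = 432/574 = 0.7526
Expected agreement pₑ = Σ (rowᵢ·colᵢ)/N² = (106·113 + 214·158 + 162·185 + 92·118)/574² = 0.2629
κ = (pₒ − pₑ)/(1 − pₑ) = (0.7526 − 0.2629)/(1 − 0.2629) = 0.664

0.664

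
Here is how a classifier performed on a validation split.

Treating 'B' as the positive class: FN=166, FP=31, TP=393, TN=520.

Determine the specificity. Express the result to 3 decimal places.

0.944

Specificity = TN/(TN+FP) = 520/(520+31) = 0.944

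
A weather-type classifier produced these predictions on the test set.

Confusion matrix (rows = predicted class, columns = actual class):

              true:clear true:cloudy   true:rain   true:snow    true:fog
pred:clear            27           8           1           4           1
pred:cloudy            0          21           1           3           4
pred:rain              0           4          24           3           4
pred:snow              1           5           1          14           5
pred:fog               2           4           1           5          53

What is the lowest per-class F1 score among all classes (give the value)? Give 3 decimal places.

0.509

Per-class F1 score (2·TP/(2·TP+FP+FN)):
  clear: TP=27, FP=8+1+4+1=14, FN=0+0+1+2=3 → 54/71 = 0.7606
  cloudy: TP=21, FP=0+1+3+4=8, FN=8+4+5+4=21 → 42/71 = 0.5915
  rain: TP=24, FP=0+4+3+4=11, FN=1+1+1+1=4 → 48/63 = 0.7619
  snow: TP=14, FP=1+5+1+5=12, FN=4+3+3+5=15 → 28/55 = 0.5091
  fog: TP=53, FP=2+4+1+5=12, FN=1+4+4+5=14 → 106/132 = 0.8030
Lowest is class 'snow' with F1 score = 0.509.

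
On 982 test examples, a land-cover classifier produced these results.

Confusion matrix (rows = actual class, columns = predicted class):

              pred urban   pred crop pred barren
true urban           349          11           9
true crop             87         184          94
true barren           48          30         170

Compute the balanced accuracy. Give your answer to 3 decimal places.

0.712

Balanced accuracy = mean of per-class recall.
  urban: recall = 349/369 = 0.9458
  crop: recall = 184/365 = 0.5041
  barren: recall = 170/248 = 0.6855
Mean = (0.9458 + 0.5041 + 0.6855) / 3 = 0.712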